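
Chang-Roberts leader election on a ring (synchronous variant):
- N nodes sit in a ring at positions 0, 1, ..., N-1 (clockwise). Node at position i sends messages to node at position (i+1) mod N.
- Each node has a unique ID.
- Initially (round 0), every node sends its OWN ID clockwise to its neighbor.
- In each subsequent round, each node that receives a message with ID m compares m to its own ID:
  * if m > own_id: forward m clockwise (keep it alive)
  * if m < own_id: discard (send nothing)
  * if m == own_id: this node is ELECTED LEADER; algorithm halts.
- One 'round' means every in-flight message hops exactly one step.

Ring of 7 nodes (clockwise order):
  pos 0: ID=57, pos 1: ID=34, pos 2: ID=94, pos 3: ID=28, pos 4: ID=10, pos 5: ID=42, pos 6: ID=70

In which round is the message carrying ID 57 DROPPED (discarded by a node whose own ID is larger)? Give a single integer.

Round 1: pos1(id34) recv 57: fwd; pos2(id94) recv 34: drop; pos3(id28) recv 94: fwd; pos4(id10) recv 28: fwd; pos5(id42) recv 10: drop; pos6(id70) recv 42: drop; pos0(id57) recv 70: fwd
Round 2: pos2(id94) recv 57: drop; pos4(id10) recv 94: fwd; pos5(id42) recv 28: drop; pos1(id34) recv 70: fwd
Round 3: pos5(id42) recv 94: fwd; pos2(id94) recv 70: drop
Round 4: pos6(id70) recv 94: fwd
Round 5: pos0(id57) recv 94: fwd
Round 6: pos1(id34) recv 94: fwd
Round 7: pos2(id94) recv 94: ELECTED
Message ID 57 originates at pos 0; dropped at pos 2 in round 2

Answer: 2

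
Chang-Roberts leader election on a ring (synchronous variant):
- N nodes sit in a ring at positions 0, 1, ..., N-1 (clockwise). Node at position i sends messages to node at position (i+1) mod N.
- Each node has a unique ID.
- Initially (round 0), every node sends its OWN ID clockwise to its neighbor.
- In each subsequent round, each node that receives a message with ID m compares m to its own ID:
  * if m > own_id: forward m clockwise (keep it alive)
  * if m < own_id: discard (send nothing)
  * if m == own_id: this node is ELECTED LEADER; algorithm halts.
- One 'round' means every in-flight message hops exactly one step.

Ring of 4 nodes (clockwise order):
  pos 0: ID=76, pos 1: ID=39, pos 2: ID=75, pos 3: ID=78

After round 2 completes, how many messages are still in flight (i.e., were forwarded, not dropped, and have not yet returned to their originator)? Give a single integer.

Answer: 2

Derivation:
Round 1: pos1(id39) recv 76: fwd; pos2(id75) recv 39: drop; pos3(id78) recv 75: drop; pos0(id76) recv 78: fwd
Round 2: pos2(id75) recv 76: fwd; pos1(id39) recv 78: fwd
After round 2: 2 messages still in flight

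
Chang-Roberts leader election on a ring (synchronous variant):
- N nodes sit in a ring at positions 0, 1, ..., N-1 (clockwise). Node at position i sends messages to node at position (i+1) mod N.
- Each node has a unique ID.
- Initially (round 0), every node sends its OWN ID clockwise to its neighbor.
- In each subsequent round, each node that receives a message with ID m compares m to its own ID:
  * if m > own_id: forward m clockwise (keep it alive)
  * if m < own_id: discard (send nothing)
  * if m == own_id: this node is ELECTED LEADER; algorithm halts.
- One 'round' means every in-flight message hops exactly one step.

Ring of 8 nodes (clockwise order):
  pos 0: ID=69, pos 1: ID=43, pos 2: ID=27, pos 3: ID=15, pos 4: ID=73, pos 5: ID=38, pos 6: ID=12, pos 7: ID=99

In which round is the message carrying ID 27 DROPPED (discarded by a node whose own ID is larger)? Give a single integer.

Answer: 2

Derivation:
Round 1: pos1(id43) recv 69: fwd; pos2(id27) recv 43: fwd; pos3(id15) recv 27: fwd; pos4(id73) recv 15: drop; pos5(id38) recv 73: fwd; pos6(id12) recv 38: fwd; pos7(id99) recv 12: drop; pos0(id69) recv 99: fwd
Round 2: pos2(id27) recv 69: fwd; pos3(id15) recv 43: fwd; pos4(id73) recv 27: drop; pos6(id12) recv 73: fwd; pos7(id99) recv 38: drop; pos1(id43) recv 99: fwd
Round 3: pos3(id15) recv 69: fwd; pos4(id73) recv 43: drop; pos7(id99) recv 73: drop; pos2(id27) recv 99: fwd
Round 4: pos4(id73) recv 69: drop; pos3(id15) recv 99: fwd
Round 5: pos4(id73) recv 99: fwd
Round 6: pos5(id38) recv 99: fwd
Round 7: pos6(id12) recv 99: fwd
Round 8: pos7(id99) recv 99: ELECTED
Message ID 27 originates at pos 2; dropped at pos 4 in round 2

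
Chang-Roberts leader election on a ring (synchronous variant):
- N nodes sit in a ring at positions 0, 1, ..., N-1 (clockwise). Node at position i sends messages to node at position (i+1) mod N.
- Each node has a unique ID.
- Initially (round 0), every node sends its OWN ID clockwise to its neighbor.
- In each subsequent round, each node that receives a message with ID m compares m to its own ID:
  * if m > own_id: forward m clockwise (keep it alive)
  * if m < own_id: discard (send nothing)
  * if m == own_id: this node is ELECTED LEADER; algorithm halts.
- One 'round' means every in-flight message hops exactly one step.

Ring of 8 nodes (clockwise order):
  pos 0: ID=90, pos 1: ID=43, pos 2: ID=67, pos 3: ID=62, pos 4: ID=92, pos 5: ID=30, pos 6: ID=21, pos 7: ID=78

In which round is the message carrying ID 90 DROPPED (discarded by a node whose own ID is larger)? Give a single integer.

Round 1: pos1(id43) recv 90: fwd; pos2(id67) recv 43: drop; pos3(id62) recv 67: fwd; pos4(id92) recv 62: drop; pos5(id30) recv 92: fwd; pos6(id21) recv 30: fwd; pos7(id78) recv 21: drop; pos0(id90) recv 78: drop
Round 2: pos2(id67) recv 90: fwd; pos4(id92) recv 67: drop; pos6(id21) recv 92: fwd; pos7(id78) recv 30: drop
Round 3: pos3(id62) recv 90: fwd; pos7(id78) recv 92: fwd
Round 4: pos4(id92) recv 90: drop; pos0(id90) recv 92: fwd
Round 5: pos1(id43) recv 92: fwd
Round 6: pos2(id67) recv 92: fwd
Round 7: pos3(id62) recv 92: fwd
Round 8: pos4(id92) recv 92: ELECTED
Message ID 90 originates at pos 0; dropped at pos 4 in round 4

Answer: 4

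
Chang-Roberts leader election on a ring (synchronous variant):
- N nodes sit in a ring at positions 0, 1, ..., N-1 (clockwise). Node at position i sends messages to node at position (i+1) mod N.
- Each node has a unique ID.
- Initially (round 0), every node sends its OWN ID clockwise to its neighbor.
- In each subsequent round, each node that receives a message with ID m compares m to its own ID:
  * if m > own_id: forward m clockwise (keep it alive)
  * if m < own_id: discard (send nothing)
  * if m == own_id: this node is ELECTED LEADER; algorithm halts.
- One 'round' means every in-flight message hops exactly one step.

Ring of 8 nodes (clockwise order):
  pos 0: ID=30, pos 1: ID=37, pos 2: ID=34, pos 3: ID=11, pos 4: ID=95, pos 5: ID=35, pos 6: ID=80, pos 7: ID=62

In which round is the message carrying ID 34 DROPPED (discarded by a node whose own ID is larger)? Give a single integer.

Answer: 2

Derivation:
Round 1: pos1(id37) recv 30: drop; pos2(id34) recv 37: fwd; pos3(id11) recv 34: fwd; pos4(id95) recv 11: drop; pos5(id35) recv 95: fwd; pos6(id80) recv 35: drop; pos7(id62) recv 80: fwd; pos0(id30) recv 62: fwd
Round 2: pos3(id11) recv 37: fwd; pos4(id95) recv 34: drop; pos6(id80) recv 95: fwd; pos0(id30) recv 80: fwd; pos1(id37) recv 62: fwd
Round 3: pos4(id95) recv 37: drop; pos7(id62) recv 95: fwd; pos1(id37) recv 80: fwd; pos2(id34) recv 62: fwd
Round 4: pos0(id30) recv 95: fwd; pos2(id34) recv 80: fwd; pos3(id11) recv 62: fwd
Round 5: pos1(id37) recv 95: fwd; pos3(id11) recv 80: fwd; pos4(id95) recv 62: drop
Round 6: pos2(id34) recv 95: fwd; pos4(id95) recv 80: drop
Round 7: pos3(id11) recv 95: fwd
Round 8: pos4(id95) recv 95: ELECTED
Message ID 34 originates at pos 2; dropped at pos 4 in round 2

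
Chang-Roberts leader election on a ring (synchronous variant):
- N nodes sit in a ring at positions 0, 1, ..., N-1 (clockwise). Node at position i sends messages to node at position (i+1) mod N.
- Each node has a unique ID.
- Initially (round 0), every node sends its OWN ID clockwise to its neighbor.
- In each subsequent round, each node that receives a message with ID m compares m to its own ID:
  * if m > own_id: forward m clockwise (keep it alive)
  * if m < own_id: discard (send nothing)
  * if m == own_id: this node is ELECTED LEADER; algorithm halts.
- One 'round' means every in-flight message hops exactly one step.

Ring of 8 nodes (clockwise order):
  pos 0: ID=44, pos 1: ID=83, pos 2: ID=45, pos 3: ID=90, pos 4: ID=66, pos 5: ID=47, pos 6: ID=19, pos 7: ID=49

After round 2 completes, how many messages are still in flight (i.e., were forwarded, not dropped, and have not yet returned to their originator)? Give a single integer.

Round 1: pos1(id83) recv 44: drop; pos2(id45) recv 83: fwd; pos3(id90) recv 45: drop; pos4(id66) recv 90: fwd; pos5(id47) recv 66: fwd; pos6(id19) recv 47: fwd; pos7(id49) recv 19: drop; pos0(id44) recv 49: fwd
Round 2: pos3(id90) recv 83: drop; pos5(id47) recv 90: fwd; pos6(id19) recv 66: fwd; pos7(id49) recv 47: drop; pos1(id83) recv 49: drop
After round 2: 2 messages still in flight

Answer: 2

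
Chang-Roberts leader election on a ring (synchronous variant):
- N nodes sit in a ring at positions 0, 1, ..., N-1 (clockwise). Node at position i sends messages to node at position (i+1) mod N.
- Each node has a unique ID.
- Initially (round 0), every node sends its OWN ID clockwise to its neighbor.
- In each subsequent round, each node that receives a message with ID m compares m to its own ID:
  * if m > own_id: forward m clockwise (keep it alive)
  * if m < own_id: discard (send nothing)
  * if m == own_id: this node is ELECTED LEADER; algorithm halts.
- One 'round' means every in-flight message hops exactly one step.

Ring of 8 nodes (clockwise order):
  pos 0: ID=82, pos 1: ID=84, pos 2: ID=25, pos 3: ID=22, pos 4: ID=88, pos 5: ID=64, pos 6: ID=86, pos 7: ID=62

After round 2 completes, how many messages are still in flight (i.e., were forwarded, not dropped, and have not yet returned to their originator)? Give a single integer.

Round 1: pos1(id84) recv 82: drop; pos2(id25) recv 84: fwd; pos3(id22) recv 25: fwd; pos4(id88) recv 22: drop; pos5(id64) recv 88: fwd; pos6(id86) recv 64: drop; pos7(id62) recv 86: fwd; pos0(id82) recv 62: drop
Round 2: pos3(id22) recv 84: fwd; pos4(id88) recv 25: drop; pos6(id86) recv 88: fwd; pos0(id82) recv 86: fwd
After round 2: 3 messages still in flight

Answer: 3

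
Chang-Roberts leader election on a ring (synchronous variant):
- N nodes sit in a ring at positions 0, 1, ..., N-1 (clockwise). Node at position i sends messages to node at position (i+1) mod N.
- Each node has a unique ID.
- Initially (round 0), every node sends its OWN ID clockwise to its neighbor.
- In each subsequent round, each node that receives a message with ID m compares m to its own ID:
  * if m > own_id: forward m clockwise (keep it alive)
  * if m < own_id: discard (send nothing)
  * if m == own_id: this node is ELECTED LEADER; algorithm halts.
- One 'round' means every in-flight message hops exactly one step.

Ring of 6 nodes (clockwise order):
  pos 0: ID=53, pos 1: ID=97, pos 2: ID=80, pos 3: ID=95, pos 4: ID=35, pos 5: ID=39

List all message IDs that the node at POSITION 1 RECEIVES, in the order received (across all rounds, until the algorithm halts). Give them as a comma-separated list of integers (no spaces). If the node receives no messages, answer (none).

Round 1: pos1(id97) recv 53: drop; pos2(id80) recv 97: fwd; pos3(id95) recv 80: drop; pos4(id35) recv 95: fwd; pos5(id39) recv 35: drop; pos0(id53) recv 39: drop
Round 2: pos3(id95) recv 97: fwd; pos5(id39) recv 95: fwd
Round 3: pos4(id35) recv 97: fwd; pos0(id53) recv 95: fwd
Round 4: pos5(id39) recv 97: fwd; pos1(id97) recv 95: drop
Round 5: pos0(id53) recv 97: fwd
Round 6: pos1(id97) recv 97: ELECTED

Answer: 53,95,97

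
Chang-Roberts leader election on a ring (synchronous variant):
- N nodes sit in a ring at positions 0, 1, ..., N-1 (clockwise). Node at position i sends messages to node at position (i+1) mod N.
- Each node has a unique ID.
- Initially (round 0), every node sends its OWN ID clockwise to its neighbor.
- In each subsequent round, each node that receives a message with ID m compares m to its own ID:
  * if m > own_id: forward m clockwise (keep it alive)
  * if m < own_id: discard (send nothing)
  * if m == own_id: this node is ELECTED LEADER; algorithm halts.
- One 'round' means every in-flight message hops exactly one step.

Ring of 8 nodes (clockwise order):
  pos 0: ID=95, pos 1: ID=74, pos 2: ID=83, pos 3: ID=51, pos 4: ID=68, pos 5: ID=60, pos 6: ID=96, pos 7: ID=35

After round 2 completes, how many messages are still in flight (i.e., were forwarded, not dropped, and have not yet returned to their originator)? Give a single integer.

Answer: 3

Derivation:
Round 1: pos1(id74) recv 95: fwd; pos2(id83) recv 74: drop; pos3(id51) recv 83: fwd; pos4(id68) recv 51: drop; pos5(id60) recv 68: fwd; pos6(id96) recv 60: drop; pos7(id35) recv 96: fwd; pos0(id95) recv 35: drop
Round 2: pos2(id83) recv 95: fwd; pos4(id68) recv 83: fwd; pos6(id96) recv 68: drop; pos0(id95) recv 96: fwd
After round 2: 3 messages still in flight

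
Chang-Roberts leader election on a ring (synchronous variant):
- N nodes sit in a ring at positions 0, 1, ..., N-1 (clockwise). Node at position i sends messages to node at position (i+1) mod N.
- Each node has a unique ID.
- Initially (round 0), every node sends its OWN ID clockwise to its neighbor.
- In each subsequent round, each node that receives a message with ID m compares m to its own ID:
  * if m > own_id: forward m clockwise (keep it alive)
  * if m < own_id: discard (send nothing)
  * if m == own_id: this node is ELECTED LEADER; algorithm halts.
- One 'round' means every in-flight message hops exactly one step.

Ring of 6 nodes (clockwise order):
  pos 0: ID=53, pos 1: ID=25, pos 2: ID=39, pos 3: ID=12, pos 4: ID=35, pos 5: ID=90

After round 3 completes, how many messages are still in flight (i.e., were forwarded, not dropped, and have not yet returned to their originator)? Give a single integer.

Round 1: pos1(id25) recv 53: fwd; pos2(id39) recv 25: drop; pos3(id12) recv 39: fwd; pos4(id35) recv 12: drop; pos5(id90) recv 35: drop; pos0(id53) recv 90: fwd
Round 2: pos2(id39) recv 53: fwd; pos4(id35) recv 39: fwd; pos1(id25) recv 90: fwd
Round 3: pos3(id12) recv 53: fwd; pos5(id90) recv 39: drop; pos2(id39) recv 90: fwd
After round 3: 2 messages still in flight

Answer: 2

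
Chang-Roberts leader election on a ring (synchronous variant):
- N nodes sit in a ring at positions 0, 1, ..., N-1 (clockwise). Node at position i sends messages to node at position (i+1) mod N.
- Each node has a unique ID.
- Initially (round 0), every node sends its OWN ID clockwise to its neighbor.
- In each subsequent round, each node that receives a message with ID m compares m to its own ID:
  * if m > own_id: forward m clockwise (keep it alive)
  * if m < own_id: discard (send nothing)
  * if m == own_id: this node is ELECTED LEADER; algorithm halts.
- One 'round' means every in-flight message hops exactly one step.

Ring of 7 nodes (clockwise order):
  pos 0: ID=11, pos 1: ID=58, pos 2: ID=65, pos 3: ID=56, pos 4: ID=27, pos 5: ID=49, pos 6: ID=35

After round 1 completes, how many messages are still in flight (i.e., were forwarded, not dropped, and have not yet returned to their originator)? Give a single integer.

Answer: 4

Derivation:
Round 1: pos1(id58) recv 11: drop; pos2(id65) recv 58: drop; pos3(id56) recv 65: fwd; pos4(id27) recv 56: fwd; pos5(id49) recv 27: drop; pos6(id35) recv 49: fwd; pos0(id11) recv 35: fwd
After round 1: 4 messages still in flight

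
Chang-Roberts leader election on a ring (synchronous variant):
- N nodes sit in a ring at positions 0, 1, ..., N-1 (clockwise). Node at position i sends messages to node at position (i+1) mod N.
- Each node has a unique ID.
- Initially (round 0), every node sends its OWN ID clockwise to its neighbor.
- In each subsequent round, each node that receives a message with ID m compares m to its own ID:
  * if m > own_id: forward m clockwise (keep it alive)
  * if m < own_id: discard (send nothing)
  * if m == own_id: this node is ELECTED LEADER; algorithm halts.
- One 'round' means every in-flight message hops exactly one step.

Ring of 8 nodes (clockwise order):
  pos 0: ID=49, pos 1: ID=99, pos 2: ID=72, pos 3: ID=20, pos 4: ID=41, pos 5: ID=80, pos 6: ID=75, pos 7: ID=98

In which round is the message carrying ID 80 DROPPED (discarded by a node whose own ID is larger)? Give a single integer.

Answer: 2

Derivation:
Round 1: pos1(id99) recv 49: drop; pos2(id72) recv 99: fwd; pos3(id20) recv 72: fwd; pos4(id41) recv 20: drop; pos5(id80) recv 41: drop; pos6(id75) recv 80: fwd; pos7(id98) recv 75: drop; pos0(id49) recv 98: fwd
Round 2: pos3(id20) recv 99: fwd; pos4(id41) recv 72: fwd; pos7(id98) recv 80: drop; pos1(id99) recv 98: drop
Round 3: pos4(id41) recv 99: fwd; pos5(id80) recv 72: drop
Round 4: pos5(id80) recv 99: fwd
Round 5: pos6(id75) recv 99: fwd
Round 6: pos7(id98) recv 99: fwd
Round 7: pos0(id49) recv 99: fwd
Round 8: pos1(id99) recv 99: ELECTED
Message ID 80 originates at pos 5; dropped at pos 7 in round 2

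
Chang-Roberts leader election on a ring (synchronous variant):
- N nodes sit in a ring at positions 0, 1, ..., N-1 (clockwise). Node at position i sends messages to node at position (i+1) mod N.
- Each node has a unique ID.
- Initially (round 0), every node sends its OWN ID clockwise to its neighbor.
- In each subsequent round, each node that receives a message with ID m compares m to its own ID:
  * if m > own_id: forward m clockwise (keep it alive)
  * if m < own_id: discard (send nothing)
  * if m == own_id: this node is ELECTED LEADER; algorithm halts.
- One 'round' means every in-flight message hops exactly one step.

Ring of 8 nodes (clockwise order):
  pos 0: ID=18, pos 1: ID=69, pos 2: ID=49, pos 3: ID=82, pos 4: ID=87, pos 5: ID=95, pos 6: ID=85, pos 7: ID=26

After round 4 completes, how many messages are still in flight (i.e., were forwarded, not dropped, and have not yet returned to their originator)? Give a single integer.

Answer: 2

Derivation:
Round 1: pos1(id69) recv 18: drop; pos2(id49) recv 69: fwd; pos3(id82) recv 49: drop; pos4(id87) recv 82: drop; pos5(id95) recv 87: drop; pos6(id85) recv 95: fwd; pos7(id26) recv 85: fwd; pos0(id18) recv 26: fwd
Round 2: pos3(id82) recv 69: drop; pos7(id26) recv 95: fwd; pos0(id18) recv 85: fwd; pos1(id69) recv 26: drop
Round 3: pos0(id18) recv 95: fwd; pos1(id69) recv 85: fwd
Round 4: pos1(id69) recv 95: fwd; pos2(id49) recv 85: fwd
After round 4: 2 messages still in flight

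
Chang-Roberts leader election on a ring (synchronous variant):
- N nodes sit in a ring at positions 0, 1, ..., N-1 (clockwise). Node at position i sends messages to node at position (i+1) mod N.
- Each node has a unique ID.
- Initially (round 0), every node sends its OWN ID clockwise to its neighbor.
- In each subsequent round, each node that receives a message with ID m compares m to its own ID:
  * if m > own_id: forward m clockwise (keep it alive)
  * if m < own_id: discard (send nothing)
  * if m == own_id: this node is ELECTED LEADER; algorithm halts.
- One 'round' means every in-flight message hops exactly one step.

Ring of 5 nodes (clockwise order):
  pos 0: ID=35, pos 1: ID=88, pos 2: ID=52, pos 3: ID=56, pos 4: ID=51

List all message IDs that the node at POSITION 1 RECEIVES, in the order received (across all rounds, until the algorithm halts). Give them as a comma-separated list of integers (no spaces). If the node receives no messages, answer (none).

Round 1: pos1(id88) recv 35: drop; pos2(id52) recv 88: fwd; pos3(id56) recv 52: drop; pos4(id51) recv 56: fwd; pos0(id35) recv 51: fwd
Round 2: pos3(id56) recv 88: fwd; pos0(id35) recv 56: fwd; pos1(id88) recv 51: drop
Round 3: pos4(id51) recv 88: fwd; pos1(id88) recv 56: drop
Round 4: pos0(id35) recv 88: fwd
Round 5: pos1(id88) recv 88: ELECTED

Answer: 35,51,56,88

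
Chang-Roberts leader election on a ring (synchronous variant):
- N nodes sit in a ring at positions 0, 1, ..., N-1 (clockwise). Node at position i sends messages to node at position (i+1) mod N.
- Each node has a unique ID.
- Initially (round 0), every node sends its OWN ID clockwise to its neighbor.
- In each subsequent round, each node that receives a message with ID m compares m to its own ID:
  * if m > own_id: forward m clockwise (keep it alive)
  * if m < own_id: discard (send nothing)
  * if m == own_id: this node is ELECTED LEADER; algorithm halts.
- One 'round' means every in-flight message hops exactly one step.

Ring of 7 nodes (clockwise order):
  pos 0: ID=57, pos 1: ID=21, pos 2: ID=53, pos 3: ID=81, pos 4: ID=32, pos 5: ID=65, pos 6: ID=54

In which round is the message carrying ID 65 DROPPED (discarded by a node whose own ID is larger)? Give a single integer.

Round 1: pos1(id21) recv 57: fwd; pos2(id53) recv 21: drop; pos3(id81) recv 53: drop; pos4(id32) recv 81: fwd; pos5(id65) recv 32: drop; pos6(id54) recv 65: fwd; pos0(id57) recv 54: drop
Round 2: pos2(id53) recv 57: fwd; pos5(id65) recv 81: fwd; pos0(id57) recv 65: fwd
Round 3: pos3(id81) recv 57: drop; pos6(id54) recv 81: fwd; pos1(id21) recv 65: fwd
Round 4: pos0(id57) recv 81: fwd; pos2(id53) recv 65: fwd
Round 5: pos1(id21) recv 81: fwd; pos3(id81) recv 65: drop
Round 6: pos2(id53) recv 81: fwd
Round 7: pos3(id81) recv 81: ELECTED
Message ID 65 originates at pos 5; dropped at pos 3 in round 5

Answer: 5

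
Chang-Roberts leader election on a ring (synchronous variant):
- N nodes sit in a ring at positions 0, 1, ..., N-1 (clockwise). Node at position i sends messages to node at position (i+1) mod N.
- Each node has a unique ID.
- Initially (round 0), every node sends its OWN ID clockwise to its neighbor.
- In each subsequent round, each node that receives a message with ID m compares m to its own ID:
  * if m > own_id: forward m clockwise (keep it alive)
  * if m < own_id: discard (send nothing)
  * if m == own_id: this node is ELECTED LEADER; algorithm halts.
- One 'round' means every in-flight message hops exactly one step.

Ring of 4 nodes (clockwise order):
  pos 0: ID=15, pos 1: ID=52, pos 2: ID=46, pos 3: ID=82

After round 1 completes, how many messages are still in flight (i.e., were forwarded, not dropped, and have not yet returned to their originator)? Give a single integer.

Round 1: pos1(id52) recv 15: drop; pos2(id46) recv 52: fwd; pos3(id82) recv 46: drop; pos0(id15) recv 82: fwd
After round 1: 2 messages still in flight

Answer: 2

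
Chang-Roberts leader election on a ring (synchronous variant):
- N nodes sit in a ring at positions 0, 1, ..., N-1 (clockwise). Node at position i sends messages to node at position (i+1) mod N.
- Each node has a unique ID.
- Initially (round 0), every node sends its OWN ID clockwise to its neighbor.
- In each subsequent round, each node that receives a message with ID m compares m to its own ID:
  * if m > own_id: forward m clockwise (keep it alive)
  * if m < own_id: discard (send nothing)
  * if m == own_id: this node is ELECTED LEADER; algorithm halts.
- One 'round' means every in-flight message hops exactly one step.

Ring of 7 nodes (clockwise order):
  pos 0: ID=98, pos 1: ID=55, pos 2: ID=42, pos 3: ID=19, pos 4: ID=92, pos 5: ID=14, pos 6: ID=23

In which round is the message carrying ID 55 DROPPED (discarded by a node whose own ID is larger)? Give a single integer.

Round 1: pos1(id55) recv 98: fwd; pos2(id42) recv 55: fwd; pos3(id19) recv 42: fwd; pos4(id92) recv 19: drop; pos5(id14) recv 92: fwd; pos6(id23) recv 14: drop; pos0(id98) recv 23: drop
Round 2: pos2(id42) recv 98: fwd; pos3(id19) recv 55: fwd; pos4(id92) recv 42: drop; pos6(id23) recv 92: fwd
Round 3: pos3(id19) recv 98: fwd; pos4(id92) recv 55: drop; pos0(id98) recv 92: drop
Round 4: pos4(id92) recv 98: fwd
Round 5: pos5(id14) recv 98: fwd
Round 6: pos6(id23) recv 98: fwd
Round 7: pos0(id98) recv 98: ELECTED
Message ID 55 originates at pos 1; dropped at pos 4 in round 3

Answer: 3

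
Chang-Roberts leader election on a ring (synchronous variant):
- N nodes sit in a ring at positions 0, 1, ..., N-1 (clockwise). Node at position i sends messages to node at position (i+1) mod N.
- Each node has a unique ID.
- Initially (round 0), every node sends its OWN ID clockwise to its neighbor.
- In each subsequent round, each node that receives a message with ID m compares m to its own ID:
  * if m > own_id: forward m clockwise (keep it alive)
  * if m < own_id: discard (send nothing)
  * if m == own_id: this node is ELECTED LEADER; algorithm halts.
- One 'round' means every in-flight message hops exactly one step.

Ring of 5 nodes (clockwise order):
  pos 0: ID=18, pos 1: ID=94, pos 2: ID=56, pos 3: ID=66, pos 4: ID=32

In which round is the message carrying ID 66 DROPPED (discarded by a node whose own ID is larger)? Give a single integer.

Round 1: pos1(id94) recv 18: drop; pos2(id56) recv 94: fwd; pos3(id66) recv 56: drop; pos4(id32) recv 66: fwd; pos0(id18) recv 32: fwd
Round 2: pos3(id66) recv 94: fwd; pos0(id18) recv 66: fwd; pos1(id94) recv 32: drop
Round 3: pos4(id32) recv 94: fwd; pos1(id94) recv 66: drop
Round 4: pos0(id18) recv 94: fwd
Round 5: pos1(id94) recv 94: ELECTED
Message ID 66 originates at pos 3; dropped at pos 1 in round 3

Answer: 3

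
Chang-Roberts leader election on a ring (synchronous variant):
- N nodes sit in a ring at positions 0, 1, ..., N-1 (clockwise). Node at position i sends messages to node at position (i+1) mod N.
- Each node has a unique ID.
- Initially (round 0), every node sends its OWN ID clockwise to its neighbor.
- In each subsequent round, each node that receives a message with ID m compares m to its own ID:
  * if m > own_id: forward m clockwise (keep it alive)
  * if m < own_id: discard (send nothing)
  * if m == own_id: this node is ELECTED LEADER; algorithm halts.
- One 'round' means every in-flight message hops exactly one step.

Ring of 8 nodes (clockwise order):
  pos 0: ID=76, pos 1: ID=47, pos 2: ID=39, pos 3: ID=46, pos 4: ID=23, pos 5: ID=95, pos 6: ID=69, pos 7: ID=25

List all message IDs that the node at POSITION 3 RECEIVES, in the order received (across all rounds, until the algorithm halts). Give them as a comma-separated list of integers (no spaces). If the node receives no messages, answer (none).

Answer: 39,47,76,95

Derivation:
Round 1: pos1(id47) recv 76: fwd; pos2(id39) recv 47: fwd; pos3(id46) recv 39: drop; pos4(id23) recv 46: fwd; pos5(id95) recv 23: drop; pos6(id69) recv 95: fwd; pos7(id25) recv 69: fwd; pos0(id76) recv 25: drop
Round 2: pos2(id39) recv 76: fwd; pos3(id46) recv 47: fwd; pos5(id95) recv 46: drop; pos7(id25) recv 95: fwd; pos0(id76) recv 69: drop
Round 3: pos3(id46) recv 76: fwd; pos4(id23) recv 47: fwd; pos0(id76) recv 95: fwd
Round 4: pos4(id23) recv 76: fwd; pos5(id95) recv 47: drop; pos1(id47) recv 95: fwd
Round 5: pos5(id95) recv 76: drop; pos2(id39) recv 95: fwd
Round 6: pos3(id46) recv 95: fwd
Round 7: pos4(id23) recv 95: fwd
Round 8: pos5(id95) recv 95: ELECTED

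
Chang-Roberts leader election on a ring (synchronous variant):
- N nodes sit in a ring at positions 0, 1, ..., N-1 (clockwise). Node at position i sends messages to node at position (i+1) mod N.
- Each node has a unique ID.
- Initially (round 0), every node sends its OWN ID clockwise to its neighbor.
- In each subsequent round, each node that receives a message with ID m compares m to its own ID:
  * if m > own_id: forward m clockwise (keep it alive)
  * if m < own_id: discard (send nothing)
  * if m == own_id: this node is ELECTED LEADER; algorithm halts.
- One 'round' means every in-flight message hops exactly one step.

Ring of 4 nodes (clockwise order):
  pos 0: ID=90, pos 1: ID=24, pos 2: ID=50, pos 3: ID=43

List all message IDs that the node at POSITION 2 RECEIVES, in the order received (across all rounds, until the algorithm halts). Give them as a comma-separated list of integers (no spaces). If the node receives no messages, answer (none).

Round 1: pos1(id24) recv 90: fwd; pos2(id50) recv 24: drop; pos3(id43) recv 50: fwd; pos0(id90) recv 43: drop
Round 2: pos2(id50) recv 90: fwd; pos0(id90) recv 50: drop
Round 3: pos3(id43) recv 90: fwd
Round 4: pos0(id90) recv 90: ELECTED

Answer: 24,90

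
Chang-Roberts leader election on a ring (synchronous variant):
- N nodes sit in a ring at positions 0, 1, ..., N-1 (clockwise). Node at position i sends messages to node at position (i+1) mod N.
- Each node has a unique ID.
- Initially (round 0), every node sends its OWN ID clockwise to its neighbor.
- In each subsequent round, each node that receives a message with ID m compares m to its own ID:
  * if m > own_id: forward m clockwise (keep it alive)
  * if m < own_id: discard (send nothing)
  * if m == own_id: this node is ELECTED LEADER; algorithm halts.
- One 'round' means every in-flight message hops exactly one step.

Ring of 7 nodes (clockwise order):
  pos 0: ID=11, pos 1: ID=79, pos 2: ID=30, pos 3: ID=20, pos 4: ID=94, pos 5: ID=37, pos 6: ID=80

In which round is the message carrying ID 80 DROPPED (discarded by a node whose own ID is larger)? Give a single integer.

Round 1: pos1(id79) recv 11: drop; pos2(id30) recv 79: fwd; pos3(id20) recv 30: fwd; pos4(id94) recv 20: drop; pos5(id37) recv 94: fwd; pos6(id80) recv 37: drop; pos0(id11) recv 80: fwd
Round 2: pos3(id20) recv 79: fwd; pos4(id94) recv 30: drop; pos6(id80) recv 94: fwd; pos1(id79) recv 80: fwd
Round 3: pos4(id94) recv 79: drop; pos0(id11) recv 94: fwd; pos2(id30) recv 80: fwd
Round 4: pos1(id79) recv 94: fwd; pos3(id20) recv 80: fwd
Round 5: pos2(id30) recv 94: fwd; pos4(id94) recv 80: drop
Round 6: pos3(id20) recv 94: fwd
Round 7: pos4(id94) recv 94: ELECTED
Message ID 80 originates at pos 6; dropped at pos 4 in round 5

Answer: 5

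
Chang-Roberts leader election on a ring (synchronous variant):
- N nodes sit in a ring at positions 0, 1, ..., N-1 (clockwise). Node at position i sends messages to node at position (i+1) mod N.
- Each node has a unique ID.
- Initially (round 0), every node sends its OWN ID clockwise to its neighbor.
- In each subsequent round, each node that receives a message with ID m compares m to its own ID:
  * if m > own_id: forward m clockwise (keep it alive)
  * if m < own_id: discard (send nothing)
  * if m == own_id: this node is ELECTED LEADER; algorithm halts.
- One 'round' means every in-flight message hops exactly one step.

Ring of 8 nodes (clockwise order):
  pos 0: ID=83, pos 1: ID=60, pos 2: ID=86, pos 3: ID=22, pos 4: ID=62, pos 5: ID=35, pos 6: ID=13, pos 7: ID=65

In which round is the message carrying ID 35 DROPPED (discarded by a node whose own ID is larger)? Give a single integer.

Answer: 2

Derivation:
Round 1: pos1(id60) recv 83: fwd; pos2(id86) recv 60: drop; pos3(id22) recv 86: fwd; pos4(id62) recv 22: drop; pos5(id35) recv 62: fwd; pos6(id13) recv 35: fwd; pos7(id65) recv 13: drop; pos0(id83) recv 65: drop
Round 2: pos2(id86) recv 83: drop; pos4(id62) recv 86: fwd; pos6(id13) recv 62: fwd; pos7(id65) recv 35: drop
Round 3: pos5(id35) recv 86: fwd; pos7(id65) recv 62: drop
Round 4: pos6(id13) recv 86: fwd
Round 5: pos7(id65) recv 86: fwd
Round 6: pos0(id83) recv 86: fwd
Round 7: pos1(id60) recv 86: fwd
Round 8: pos2(id86) recv 86: ELECTED
Message ID 35 originates at pos 5; dropped at pos 7 in round 2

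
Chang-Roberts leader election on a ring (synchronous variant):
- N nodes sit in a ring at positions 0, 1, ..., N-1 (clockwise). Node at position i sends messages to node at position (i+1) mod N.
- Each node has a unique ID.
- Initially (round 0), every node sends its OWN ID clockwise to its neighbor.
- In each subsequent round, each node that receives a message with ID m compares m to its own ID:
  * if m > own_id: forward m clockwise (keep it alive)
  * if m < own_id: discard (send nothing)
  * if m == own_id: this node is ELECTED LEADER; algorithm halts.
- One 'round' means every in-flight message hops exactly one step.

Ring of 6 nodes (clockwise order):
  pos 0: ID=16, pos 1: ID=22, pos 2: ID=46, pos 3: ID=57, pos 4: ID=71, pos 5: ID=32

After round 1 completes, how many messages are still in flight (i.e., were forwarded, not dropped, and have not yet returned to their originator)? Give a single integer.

Round 1: pos1(id22) recv 16: drop; pos2(id46) recv 22: drop; pos3(id57) recv 46: drop; pos4(id71) recv 57: drop; pos5(id32) recv 71: fwd; pos0(id16) recv 32: fwd
After round 1: 2 messages still in flight

Answer: 2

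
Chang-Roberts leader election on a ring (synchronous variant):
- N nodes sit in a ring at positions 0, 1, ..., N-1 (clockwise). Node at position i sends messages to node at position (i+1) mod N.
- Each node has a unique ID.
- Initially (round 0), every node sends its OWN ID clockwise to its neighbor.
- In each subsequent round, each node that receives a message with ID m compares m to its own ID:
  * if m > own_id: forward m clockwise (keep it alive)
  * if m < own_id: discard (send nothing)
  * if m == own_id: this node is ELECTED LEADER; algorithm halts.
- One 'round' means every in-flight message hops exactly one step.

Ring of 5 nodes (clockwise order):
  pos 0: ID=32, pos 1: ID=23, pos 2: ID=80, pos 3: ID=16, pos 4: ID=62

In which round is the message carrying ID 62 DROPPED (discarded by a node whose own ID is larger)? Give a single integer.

Round 1: pos1(id23) recv 32: fwd; pos2(id80) recv 23: drop; pos3(id16) recv 80: fwd; pos4(id62) recv 16: drop; pos0(id32) recv 62: fwd
Round 2: pos2(id80) recv 32: drop; pos4(id62) recv 80: fwd; pos1(id23) recv 62: fwd
Round 3: pos0(id32) recv 80: fwd; pos2(id80) recv 62: drop
Round 4: pos1(id23) recv 80: fwd
Round 5: pos2(id80) recv 80: ELECTED
Message ID 62 originates at pos 4; dropped at pos 2 in round 3

Answer: 3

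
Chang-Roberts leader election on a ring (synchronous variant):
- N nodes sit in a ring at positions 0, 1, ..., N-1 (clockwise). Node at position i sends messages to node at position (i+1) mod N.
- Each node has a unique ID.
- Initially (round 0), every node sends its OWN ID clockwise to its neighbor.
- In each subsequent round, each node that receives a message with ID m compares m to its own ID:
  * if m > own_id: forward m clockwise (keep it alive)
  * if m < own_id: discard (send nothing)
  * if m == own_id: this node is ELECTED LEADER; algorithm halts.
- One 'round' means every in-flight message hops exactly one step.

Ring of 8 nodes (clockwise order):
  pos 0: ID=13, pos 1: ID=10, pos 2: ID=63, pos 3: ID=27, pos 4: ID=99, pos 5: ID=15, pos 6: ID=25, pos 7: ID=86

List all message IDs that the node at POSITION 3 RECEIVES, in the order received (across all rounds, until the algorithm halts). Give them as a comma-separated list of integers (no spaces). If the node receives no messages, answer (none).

Answer: 63,86,99

Derivation:
Round 1: pos1(id10) recv 13: fwd; pos2(id63) recv 10: drop; pos3(id27) recv 63: fwd; pos4(id99) recv 27: drop; pos5(id15) recv 99: fwd; pos6(id25) recv 15: drop; pos7(id86) recv 25: drop; pos0(id13) recv 86: fwd
Round 2: pos2(id63) recv 13: drop; pos4(id99) recv 63: drop; pos6(id25) recv 99: fwd; pos1(id10) recv 86: fwd
Round 3: pos7(id86) recv 99: fwd; pos2(id63) recv 86: fwd
Round 4: pos0(id13) recv 99: fwd; pos3(id27) recv 86: fwd
Round 5: pos1(id10) recv 99: fwd; pos4(id99) recv 86: drop
Round 6: pos2(id63) recv 99: fwd
Round 7: pos3(id27) recv 99: fwd
Round 8: pos4(id99) recv 99: ELECTED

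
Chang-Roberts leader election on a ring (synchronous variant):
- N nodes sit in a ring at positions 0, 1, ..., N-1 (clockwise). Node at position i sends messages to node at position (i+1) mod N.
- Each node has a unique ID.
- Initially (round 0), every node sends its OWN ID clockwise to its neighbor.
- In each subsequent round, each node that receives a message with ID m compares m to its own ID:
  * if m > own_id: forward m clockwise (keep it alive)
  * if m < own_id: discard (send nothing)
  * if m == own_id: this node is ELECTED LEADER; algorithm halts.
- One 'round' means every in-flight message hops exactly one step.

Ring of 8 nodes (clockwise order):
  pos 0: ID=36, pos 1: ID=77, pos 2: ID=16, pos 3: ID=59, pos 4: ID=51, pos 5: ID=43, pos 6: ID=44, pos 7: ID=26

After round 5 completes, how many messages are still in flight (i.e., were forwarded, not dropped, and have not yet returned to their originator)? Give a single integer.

Answer: 2

Derivation:
Round 1: pos1(id77) recv 36: drop; pos2(id16) recv 77: fwd; pos3(id59) recv 16: drop; pos4(id51) recv 59: fwd; pos5(id43) recv 51: fwd; pos6(id44) recv 43: drop; pos7(id26) recv 44: fwd; pos0(id36) recv 26: drop
Round 2: pos3(id59) recv 77: fwd; pos5(id43) recv 59: fwd; pos6(id44) recv 51: fwd; pos0(id36) recv 44: fwd
Round 3: pos4(id51) recv 77: fwd; pos6(id44) recv 59: fwd; pos7(id26) recv 51: fwd; pos1(id77) recv 44: drop
Round 4: pos5(id43) recv 77: fwd; pos7(id26) recv 59: fwd; pos0(id36) recv 51: fwd
Round 5: pos6(id44) recv 77: fwd; pos0(id36) recv 59: fwd; pos1(id77) recv 51: drop
After round 5: 2 messages still in flight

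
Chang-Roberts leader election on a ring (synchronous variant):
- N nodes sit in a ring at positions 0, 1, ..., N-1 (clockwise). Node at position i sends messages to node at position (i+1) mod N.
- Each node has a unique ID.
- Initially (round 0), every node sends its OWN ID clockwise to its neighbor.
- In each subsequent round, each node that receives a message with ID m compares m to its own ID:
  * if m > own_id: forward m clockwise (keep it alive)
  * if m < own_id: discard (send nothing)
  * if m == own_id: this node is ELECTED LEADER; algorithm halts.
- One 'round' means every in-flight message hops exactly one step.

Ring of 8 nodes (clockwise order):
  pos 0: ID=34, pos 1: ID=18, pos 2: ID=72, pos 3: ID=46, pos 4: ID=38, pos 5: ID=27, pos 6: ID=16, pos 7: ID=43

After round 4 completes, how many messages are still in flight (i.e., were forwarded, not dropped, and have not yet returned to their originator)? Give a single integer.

Round 1: pos1(id18) recv 34: fwd; pos2(id72) recv 18: drop; pos3(id46) recv 72: fwd; pos4(id38) recv 46: fwd; pos5(id27) recv 38: fwd; pos6(id16) recv 27: fwd; pos7(id43) recv 16: drop; pos0(id34) recv 43: fwd
Round 2: pos2(id72) recv 34: drop; pos4(id38) recv 72: fwd; pos5(id27) recv 46: fwd; pos6(id16) recv 38: fwd; pos7(id43) recv 27: drop; pos1(id18) recv 43: fwd
Round 3: pos5(id27) recv 72: fwd; pos6(id16) recv 46: fwd; pos7(id43) recv 38: drop; pos2(id72) recv 43: drop
Round 4: pos6(id16) recv 72: fwd; pos7(id43) recv 46: fwd
After round 4: 2 messages still in flight

Answer: 2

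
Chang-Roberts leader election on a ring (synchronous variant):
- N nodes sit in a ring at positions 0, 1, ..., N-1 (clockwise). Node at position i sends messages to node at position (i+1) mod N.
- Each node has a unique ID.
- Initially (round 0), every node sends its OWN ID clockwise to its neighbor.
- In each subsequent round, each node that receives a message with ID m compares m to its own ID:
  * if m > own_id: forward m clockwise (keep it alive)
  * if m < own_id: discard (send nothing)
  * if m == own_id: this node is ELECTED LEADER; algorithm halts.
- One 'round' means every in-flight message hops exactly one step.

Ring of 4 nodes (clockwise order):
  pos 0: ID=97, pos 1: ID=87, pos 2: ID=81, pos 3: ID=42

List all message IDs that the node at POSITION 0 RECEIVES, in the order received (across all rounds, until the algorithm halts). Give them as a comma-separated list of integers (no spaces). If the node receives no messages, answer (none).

Answer: 42,81,87,97

Derivation:
Round 1: pos1(id87) recv 97: fwd; pos2(id81) recv 87: fwd; pos3(id42) recv 81: fwd; pos0(id97) recv 42: drop
Round 2: pos2(id81) recv 97: fwd; pos3(id42) recv 87: fwd; pos0(id97) recv 81: drop
Round 3: pos3(id42) recv 97: fwd; pos0(id97) recv 87: drop
Round 4: pos0(id97) recv 97: ELECTED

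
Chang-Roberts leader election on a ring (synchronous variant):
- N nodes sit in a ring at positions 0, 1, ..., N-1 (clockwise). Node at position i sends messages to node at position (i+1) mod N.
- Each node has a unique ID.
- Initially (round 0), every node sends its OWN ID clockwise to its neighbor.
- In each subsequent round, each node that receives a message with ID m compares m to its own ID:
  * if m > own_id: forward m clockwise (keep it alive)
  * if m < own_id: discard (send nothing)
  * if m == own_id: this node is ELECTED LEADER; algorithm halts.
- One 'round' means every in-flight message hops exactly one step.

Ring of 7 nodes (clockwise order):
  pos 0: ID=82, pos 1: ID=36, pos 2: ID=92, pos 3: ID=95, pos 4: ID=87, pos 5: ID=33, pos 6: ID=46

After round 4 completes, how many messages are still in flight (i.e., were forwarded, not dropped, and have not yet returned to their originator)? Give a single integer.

Answer: 2

Derivation:
Round 1: pos1(id36) recv 82: fwd; pos2(id92) recv 36: drop; pos3(id95) recv 92: drop; pos4(id87) recv 95: fwd; pos5(id33) recv 87: fwd; pos6(id46) recv 33: drop; pos0(id82) recv 46: drop
Round 2: pos2(id92) recv 82: drop; pos5(id33) recv 95: fwd; pos6(id46) recv 87: fwd
Round 3: pos6(id46) recv 95: fwd; pos0(id82) recv 87: fwd
Round 4: pos0(id82) recv 95: fwd; pos1(id36) recv 87: fwd
After round 4: 2 messages still in flight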